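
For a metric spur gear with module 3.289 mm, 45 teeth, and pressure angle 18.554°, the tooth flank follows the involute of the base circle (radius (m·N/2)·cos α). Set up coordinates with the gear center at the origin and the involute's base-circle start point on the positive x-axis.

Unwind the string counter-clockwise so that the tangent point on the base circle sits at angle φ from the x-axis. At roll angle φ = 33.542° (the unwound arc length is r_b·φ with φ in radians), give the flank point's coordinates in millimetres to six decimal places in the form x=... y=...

pitch radius r_p = m·N/2 = 3.289·45/2 = 74.002500
base radius r_b = r_p·cos α = 74.002500·cos 18.554° = 70.156159
roll angle φ = 33.542° = 0.58541834 rad
x = r_b·(cos φ + φ·sin φ) = 70.156159·(0.83348101 + 0.58541834·0.55254811) = 81.167365
y = r_b·(sin φ − φ·cos φ) = 70.156159·(0.55254811 − 0.58541834·0.83348101) = 4.533003

x=81.167365 y=4.533003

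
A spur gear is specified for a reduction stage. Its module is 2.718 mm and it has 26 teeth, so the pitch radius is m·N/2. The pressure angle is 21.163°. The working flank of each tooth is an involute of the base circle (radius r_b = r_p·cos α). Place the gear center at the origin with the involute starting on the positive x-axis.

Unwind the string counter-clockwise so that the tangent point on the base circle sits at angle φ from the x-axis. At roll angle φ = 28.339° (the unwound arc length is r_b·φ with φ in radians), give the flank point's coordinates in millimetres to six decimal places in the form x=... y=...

x=36.738327 y=1.296793

pitch radius r_p = m·N/2 = 2.718·26/2 = 35.334000
base radius r_b = r_p·cos α = 35.334000·cos 21.163° = 32.950974
roll angle φ = 28.339° = 0.49460886 rad
x = r_b·(cos φ + φ·sin φ) = 32.950974·(0.88015445 + 0.49460886·0.47468742) = 36.738327
y = r_b·(sin φ − φ·cos φ) = 32.950974·(0.47468742 − 0.49460886·0.88015445) = 1.296793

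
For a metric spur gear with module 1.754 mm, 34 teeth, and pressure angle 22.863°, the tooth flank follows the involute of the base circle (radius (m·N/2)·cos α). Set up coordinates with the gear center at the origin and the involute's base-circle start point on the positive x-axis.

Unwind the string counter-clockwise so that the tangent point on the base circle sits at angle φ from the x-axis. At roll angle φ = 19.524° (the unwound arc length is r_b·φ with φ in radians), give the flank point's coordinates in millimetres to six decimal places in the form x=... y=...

pitch radius r_p = m·N/2 = 1.754·34/2 = 29.818000
base radius r_b = r_p·cos α = 29.818000·cos 22.863° = 27.475394
roll angle φ = 19.524° = 0.34075808 rad
x = r_b·(cos φ + φ·sin φ) = 27.475394·(0.94250158 + 0.34075808·0.33420168) = 29.024553
y = r_b·(sin φ − φ·cos φ) = 27.475394·(0.33420168 − 0.34075808·0.94250158) = 0.358187

x=29.024553 y=0.358187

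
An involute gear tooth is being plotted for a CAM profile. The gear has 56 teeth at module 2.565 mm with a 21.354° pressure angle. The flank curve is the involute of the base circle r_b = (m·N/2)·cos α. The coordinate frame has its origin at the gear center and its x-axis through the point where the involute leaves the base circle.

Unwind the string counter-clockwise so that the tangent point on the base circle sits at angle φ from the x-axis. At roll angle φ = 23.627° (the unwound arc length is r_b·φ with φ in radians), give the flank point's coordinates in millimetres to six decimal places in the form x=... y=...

x=72.337159 y=1.537061

pitch radius r_p = m·N/2 = 2.565·56/2 = 71.820000
base radius r_b = r_p·cos α = 71.820000·cos 21.354° = 66.889446
roll angle φ = 23.627° = 0.41236894 rad
x = r_b·(cos φ + φ·sin φ) = 66.889446·(0.91617397 + 0.41236894·0.40078081) = 72.337159
y = r_b·(sin φ − φ·cos φ) = 66.889446·(0.40078081 − 0.41236894·0.91617397) = 1.537061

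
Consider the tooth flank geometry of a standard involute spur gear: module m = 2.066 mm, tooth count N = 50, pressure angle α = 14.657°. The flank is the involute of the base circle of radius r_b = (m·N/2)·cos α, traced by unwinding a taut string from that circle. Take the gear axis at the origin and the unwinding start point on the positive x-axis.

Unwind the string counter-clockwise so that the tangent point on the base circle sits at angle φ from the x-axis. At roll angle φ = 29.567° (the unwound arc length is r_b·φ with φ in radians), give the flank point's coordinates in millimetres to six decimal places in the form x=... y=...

x=56.186135 y=2.228566

pitch radius r_p = m·N/2 = 2.066·50/2 = 51.650000
base radius r_b = r_p·cos α = 51.650000·cos 14.657° = 49.969202
roll angle φ = 29.567° = 0.51604150 rad
x = r_b·(cos φ + φ·sin φ) = 49.969202·(0.86977928 + 0.51604150·0.49344099) = 56.186135
y = r_b·(sin φ − φ·cos φ) = 49.969202·(0.49344099 − 0.51604150·0.86977928) = 2.228566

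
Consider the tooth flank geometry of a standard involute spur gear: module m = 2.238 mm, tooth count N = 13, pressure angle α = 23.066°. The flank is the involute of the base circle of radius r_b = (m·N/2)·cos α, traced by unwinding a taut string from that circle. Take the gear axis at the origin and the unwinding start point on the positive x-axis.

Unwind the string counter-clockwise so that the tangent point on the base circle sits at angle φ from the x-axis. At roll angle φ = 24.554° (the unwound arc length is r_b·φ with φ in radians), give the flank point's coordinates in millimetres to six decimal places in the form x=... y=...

pitch radius r_p = m·N/2 = 2.238·13/2 = 14.547000
base radius r_b = r_p·cos α = 14.547000·cos 23.066° = 13.384028
roll angle φ = 24.554° = 0.42854814 rad
x = r_b·(cos φ + φ·sin φ) = 13.384028·(0.90957003 + 0.42854814·0.41555068) = 14.557185
y = r_b·(sin φ − φ·cos φ) = 13.384028·(0.41555068 − 0.42854814·0.90957003) = 0.344721

x=14.557185 y=0.344721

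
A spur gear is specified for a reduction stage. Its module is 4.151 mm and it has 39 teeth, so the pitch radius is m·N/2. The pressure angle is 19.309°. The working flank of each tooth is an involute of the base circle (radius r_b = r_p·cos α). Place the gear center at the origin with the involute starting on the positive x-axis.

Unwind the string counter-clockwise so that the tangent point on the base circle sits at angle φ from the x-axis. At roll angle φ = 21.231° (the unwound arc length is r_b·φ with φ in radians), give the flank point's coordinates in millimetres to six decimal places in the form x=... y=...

x=81.457197 y=1.277883

pitch radius r_p = m·N/2 = 4.151·39/2 = 80.944500
base radius r_b = r_p·cos α = 80.944500·cos 19.309° = 76.391293
roll angle φ = 21.231° = 0.37055085 rad
x = r_b·(cos φ + φ·sin φ) = 76.391293·(0.93212801 + 0.37055085·0.36212895) = 81.457197
y = r_b·(sin φ − φ·cos φ) = 76.391293·(0.36212895 − 0.37055085·0.93212801) = 1.277883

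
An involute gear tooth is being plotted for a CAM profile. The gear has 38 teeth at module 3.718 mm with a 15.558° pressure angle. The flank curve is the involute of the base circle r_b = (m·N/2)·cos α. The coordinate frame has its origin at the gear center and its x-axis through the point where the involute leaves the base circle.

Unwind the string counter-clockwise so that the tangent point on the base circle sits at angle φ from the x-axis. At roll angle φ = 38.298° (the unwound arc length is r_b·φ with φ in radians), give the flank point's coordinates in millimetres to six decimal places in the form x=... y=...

x=81.600138 y=6.476807

pitch radius r_p = m·N/2 = 3.718·38/2 = 70.642000
base radius r_b = r_p·cos α = 70.642000·cos 15.558° = 68.053637
roll angle φ = 38.298° = 0.66842620 rad
x = r_b·(cos φ + φ·sin φ) = 68.053637·(0.78479800 + 0.66842620·0.61975164) = 81.600138
y = r_b·(sin φ − φ·cos φ) = 68.053637·(0.61975164 − 0.66842620·0.78479800) = 6.476807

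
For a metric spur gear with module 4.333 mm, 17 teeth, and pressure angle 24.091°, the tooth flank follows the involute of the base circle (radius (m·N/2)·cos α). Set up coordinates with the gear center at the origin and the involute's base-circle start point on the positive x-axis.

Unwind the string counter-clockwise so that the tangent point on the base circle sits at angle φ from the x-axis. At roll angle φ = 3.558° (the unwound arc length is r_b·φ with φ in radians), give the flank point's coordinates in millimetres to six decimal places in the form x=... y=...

x=33.687267 y=0.002683

pitch radius r_p = m·N/2 = 4.333·17/2 = 36.830500
base radius r_b = r_p·cos α = 36.830500·cos 24.091° = 33.622501
roll angle φ = 3.558° = 0.06209881 rad
x = r_b·(cos φ + φ·sin φ) = 33.622501·(0.99807249 + 0.06209881·0.06205891) = 33.687267
y = r_b·(sin φ − φ·cos φ) = 33.622501·(0.06205891 − 0.06209881·0.99807249) = 0.002683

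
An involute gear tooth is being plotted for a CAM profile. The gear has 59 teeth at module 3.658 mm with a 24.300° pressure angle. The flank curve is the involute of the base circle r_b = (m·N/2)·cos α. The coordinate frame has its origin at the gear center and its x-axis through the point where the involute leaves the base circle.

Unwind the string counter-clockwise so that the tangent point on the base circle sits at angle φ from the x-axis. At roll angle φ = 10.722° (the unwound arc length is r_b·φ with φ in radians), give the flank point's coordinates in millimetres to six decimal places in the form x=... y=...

pitch radius r_p = m·N/2 = 3.658·59/2 = 107.911000
base radius r_b = r_p·cos α = 107.911000·cos 24.300° = 98.350439
roll angle φ = 10.722° = 0.18713420 rad
x = r_b·(cos φ + φ·sin φ) = 98.350439·(0.98254143 + 0.18713420·0.18604390) = 100.057469
y = r_b·(sin φ − φ·cos φ) = 98.350439·(0.18604390 − 0.18713420·0.98254143) = 0.214088

x=100.057469 y=0.214088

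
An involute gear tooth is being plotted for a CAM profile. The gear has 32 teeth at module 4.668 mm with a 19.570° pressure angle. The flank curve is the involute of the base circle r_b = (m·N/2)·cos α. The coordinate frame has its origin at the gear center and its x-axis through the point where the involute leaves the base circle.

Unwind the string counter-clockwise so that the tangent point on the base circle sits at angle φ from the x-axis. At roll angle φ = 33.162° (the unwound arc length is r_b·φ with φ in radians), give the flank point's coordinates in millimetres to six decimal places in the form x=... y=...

pitch radius r_p = m·N/2 = 4.668·32/2 = 74.688000
base radius r_b = r_p·cos α = 74.688000·cos 19.570° = 70.373496
roll angle φ = 33.162° = 0.57878609 rad
x = r_b·(cos φ + φ·sin φ) = 70.373496·(0.83712729 + 0.57878609·0.54700814) = 81.191872
y = r_b·(sin φ − φ·cos φ) = 70.373496·(0.54700814 − 0.57878609·0.83712729) = 4.397676

x=81.191872 y=4.397676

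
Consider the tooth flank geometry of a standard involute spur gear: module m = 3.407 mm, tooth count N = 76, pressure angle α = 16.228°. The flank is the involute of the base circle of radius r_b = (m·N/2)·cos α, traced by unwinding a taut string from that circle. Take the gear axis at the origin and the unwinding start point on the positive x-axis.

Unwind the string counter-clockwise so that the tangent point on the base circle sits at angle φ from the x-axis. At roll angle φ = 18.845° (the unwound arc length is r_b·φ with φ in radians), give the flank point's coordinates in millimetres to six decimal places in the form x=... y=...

pitch radius r_p = m·N/2 = 3.407·76/2 = 129.466000
base radius r_b = r_p·cos α = 129.466000·cos 16.228° = 124.307716
roll angle φ = 18.845° = 0.32890730 rad
x = r_b·(cos φ + φ·sin φ) = 124.307716·(0.94639586 + 0.32890730·0.32300909) = 130.850766
y = r_b·(sin φ − φ·cos φ) = 124.307716·(0.32300909 − 0.32890730·0.94639586) = 1.458451

x=130.850766 y=1.458451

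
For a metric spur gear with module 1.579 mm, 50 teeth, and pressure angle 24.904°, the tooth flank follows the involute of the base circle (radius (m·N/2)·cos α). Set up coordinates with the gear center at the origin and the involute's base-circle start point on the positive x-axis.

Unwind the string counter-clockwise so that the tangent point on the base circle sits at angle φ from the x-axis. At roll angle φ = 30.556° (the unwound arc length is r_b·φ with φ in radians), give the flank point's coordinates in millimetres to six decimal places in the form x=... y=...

pitch radius r_p = m·N/2 = 1.579·50/2 = 39.475000
base radius r_b = r_p·cos α = 39.475000·cos 24.904° = 35.804402
roll angle φ = 30.556° = 0.53330281 rad
x = r_b·(cos φ + φ·sin φ) = 35.804402·(0.86113269 + 0.53330281·0.50838026) = 40.539653
y = r_b·(sin φ − φ·cos φ) = 35.804402·(0.50838026 − 0.53330281·0.86113269) = 1.759277

x=40.539653 y=1.759277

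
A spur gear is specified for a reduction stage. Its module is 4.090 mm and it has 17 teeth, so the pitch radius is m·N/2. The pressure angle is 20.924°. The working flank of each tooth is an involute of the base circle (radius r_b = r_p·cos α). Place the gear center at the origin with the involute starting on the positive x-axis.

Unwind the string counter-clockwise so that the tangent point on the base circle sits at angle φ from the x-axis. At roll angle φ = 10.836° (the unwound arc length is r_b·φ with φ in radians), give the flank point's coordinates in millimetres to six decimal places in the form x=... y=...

x=33.047972 y=0.072959

pitch radius r_p = m·N/2 = 4.090·17/2 = 34.765000
base radius r_b = r_p·cos α = 34.765000·cos 20.924° = 32.472421
roll angle φ = 10.836° = 0.18912388 rad
x = r_b·(cos φ + φ·sin φ) = 32.472421·(0.98216932 + 0.18912388·0.18799847) = 33.047972
y = r_b·(sin φ − φ·cos φ) = 32.472421·(0.18799847 − 0.18912388·0.98216932) = 0.072959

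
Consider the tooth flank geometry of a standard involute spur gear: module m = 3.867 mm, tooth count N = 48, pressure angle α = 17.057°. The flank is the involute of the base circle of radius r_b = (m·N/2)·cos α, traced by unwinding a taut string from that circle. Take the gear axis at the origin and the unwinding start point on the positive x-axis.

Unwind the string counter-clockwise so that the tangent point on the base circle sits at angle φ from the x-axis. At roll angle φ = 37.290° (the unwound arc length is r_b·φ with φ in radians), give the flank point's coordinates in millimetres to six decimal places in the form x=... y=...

pitch radius r_p = m·N/2 = 3.867·48/2 = 92.808000
base radius r_b = r_p·cos α = 92.808000·cos 17.057° = 88.725694
roll angle φ = 37.290° = 0.65083328 rad
x = r_b·(cos φ + φ·sin φ) = 88.725694·(0.79557923 + 0.65083328·0.60584955) = 105.573486
y = r_b·(sin φ − φ·cos φ) = 88.725694·(0.60584955 − 0.65083328·0.79557923) = 7.813195

x=105.573486 y=7.813195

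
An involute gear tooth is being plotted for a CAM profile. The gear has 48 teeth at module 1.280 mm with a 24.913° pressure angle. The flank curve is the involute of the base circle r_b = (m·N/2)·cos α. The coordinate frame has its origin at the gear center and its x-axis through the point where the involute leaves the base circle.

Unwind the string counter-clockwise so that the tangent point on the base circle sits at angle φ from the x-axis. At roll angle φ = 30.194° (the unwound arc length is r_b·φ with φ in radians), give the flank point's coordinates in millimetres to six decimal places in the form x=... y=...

pitch radius r_p = m·N/2 = 1.280·48/2 = 30.720000
base radius r_b = r_p·cos α = 30.720000·cos 24.913° = 27.861457
roll angle φ = 30.194° = 0.52698471 rad
x = r_b·(cos φ + φ·sin φ) = 27.861457·(0.86432747 + 0.52698471·0.50292944) = 31.465715
y = r_b·(sin φ − φ·cos φ) = 27.861457·(0.50292944 − 0.52698471·0.86432747) = 1.321805

x=31.465715 y=1.321805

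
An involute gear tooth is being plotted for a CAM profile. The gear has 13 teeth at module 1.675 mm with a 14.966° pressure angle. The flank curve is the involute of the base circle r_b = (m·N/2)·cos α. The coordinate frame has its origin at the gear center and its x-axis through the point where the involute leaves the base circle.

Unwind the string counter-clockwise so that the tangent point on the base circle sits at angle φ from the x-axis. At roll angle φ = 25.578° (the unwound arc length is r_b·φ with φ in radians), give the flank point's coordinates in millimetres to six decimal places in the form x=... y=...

x=11.514635 y=0.305754

pitch radius r_p = m·N/2 = 1.675·13/2 = 10.887500
base radius r_b = r_p·cos α = 10.887500·cos 14.966° = 10.518188
roll angle φ = 25.578° = 0.44642032 rad
x = r_b·(cos φ + φ·sin φ) = 10.518188·(0.90199837 + 0.44642032·0.43173944) = 11.514635
y = r_b·(sin φ − φ·cos φ) = 10.518188·(0.43173944 − 0.44642032·0.90199837) = 0.305754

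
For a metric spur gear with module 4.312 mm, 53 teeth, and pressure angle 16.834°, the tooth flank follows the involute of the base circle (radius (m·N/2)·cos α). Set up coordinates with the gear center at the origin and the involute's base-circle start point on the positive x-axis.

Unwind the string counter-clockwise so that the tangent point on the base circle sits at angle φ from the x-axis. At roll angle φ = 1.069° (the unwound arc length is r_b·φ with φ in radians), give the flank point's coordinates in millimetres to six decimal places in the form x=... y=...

x=109.390401 y=0.000237

pitch radius r_p = m·N/2 = 4.312·53/2 = 114.268000
base radius r_b = r_p·cos α = 114.268000·cos 16.834° = 109.371366
roll angle φ = 1.069° = 0.01865757 rad
x = r_b·(cos φ + φ·sin φ) = 109.371366·(0.99982595 + 0.01865757·0.01865649) = 109.390401
y = r_b·(sin φ − φ·cos φ) = 109.371366·(0.01865649 − 0.01865757·0.99982595) = 0.000237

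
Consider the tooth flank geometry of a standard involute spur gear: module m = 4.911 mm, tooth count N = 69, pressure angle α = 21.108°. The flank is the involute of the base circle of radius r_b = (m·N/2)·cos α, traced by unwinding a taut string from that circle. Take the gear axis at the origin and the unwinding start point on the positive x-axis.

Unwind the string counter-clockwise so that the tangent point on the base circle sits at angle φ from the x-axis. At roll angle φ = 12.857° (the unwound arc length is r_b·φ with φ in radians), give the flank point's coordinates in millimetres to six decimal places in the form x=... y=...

x=161.990888 y=0.592334

pitch radius r_p = m·N/2 = 4.911·69/2 = 169.429500
base radius r_b = r_p·cos α = 169.429500·cos 21.108° = 158.061333
roll angle φ = 12.857° = 0.22439698 rad
x = r_b·(cos φ + φ·sin φ) = 158.061333·(0.97492847 + 0.22439698·0.22251850) = 161.990888
y = r_b·(sin φ − φ·cos φ) = 158.061333·(0.22251850 − 0.22439698·0.97492847) = 0.592334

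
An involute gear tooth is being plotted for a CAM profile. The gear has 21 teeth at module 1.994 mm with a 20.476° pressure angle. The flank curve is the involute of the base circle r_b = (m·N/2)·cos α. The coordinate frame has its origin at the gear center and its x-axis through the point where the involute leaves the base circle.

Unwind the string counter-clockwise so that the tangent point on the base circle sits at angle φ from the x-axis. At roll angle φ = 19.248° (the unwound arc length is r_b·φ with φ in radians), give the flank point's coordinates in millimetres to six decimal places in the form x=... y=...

x=20.689935 y=0.245092

pitch radius r_p = m·N/2 = 1.994·21/2 = 20.937000
base radius r_b = r_p·cos α = 20.937000·cos 20.476° = 19.614175
roll angle φ = 19.248° = 0.33594097 rad
x = r_b·(cos φ + φ·sin φ) = 19.614175·(0.94410053 + 0.33594097·0.32965769) = 20.689935
y = r_b·(sin φ − φ·cos φ) = 19.614175·(0.32965769 − 0.33594097·0.94410053) = 0.245092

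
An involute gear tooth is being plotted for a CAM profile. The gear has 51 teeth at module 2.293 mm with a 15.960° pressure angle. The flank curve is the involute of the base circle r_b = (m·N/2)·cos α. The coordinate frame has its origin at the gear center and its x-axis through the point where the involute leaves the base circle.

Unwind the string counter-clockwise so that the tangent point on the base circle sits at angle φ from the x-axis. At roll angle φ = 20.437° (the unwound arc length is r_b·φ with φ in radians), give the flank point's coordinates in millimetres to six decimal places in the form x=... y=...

pitch radius r_p = m·N/2 = 2.293·51/2 = 58.471500
base radius r_b = r_p·cos α = 58.471500·cos 15.960° = 56.217651
roll angle φ = 20.437° = 0.35669294 rad
x = r_b·(cos φ + φ·sin φ) = 56.217651·(0.93705670 + 0.35669294·0.34917724) = 59.680982
y = r_b·(sin φ − φ·cos φ) = 56.217651·(0.34917724 − 0.35669294·0.93705670) = 0.839652

x=59.680982 y=0.839652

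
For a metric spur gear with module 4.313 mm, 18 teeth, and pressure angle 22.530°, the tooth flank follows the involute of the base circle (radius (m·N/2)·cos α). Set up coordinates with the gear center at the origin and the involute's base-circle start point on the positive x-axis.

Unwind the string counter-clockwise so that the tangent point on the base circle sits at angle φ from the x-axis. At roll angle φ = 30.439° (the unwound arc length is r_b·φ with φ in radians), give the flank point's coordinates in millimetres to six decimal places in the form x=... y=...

x=40.562739 y=1.741958

pitch radius r_p = m·N/2 = 4.313·18/2 = 38.817000
base radius r_b = r_p·cos α = 38.817000·cos 22.530° = 35.854449
roll angle φ = 30.439° = 0.53126077 rad
x = r_b·(cos φ + φ·sin φ) = 35.854449·(0.86216902 + 0.53126077·0.50662074) = 40.562739
y = r_b·(sin φ − φ·cos φ) = 35.854449·(0.50662074 − 0.53126077·0.86216902) = 1.741958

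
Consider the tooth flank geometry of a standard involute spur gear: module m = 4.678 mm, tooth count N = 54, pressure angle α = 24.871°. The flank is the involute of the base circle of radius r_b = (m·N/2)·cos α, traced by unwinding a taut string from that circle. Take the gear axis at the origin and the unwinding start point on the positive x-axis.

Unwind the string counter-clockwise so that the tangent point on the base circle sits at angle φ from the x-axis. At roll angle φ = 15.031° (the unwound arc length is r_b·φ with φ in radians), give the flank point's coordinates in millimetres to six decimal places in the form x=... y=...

pitch radius r_p = m·N/2 = 4.678·54/2 = 126.306000
base radius r_b = r_p·cos α = 126.306000·cos 24.871° = 114.592003
roll angle φ = 15.031° = 0.26234044 rad
x = r_b·(cos φ + φ·sin φ) = 114.592003·(0.96578565 + 0.26234044·0.25934162) = 118.467670
y = r_b·(sin φ − φ·cos φ) = 114.592003·(0.25934162 − 0.26234044·0.96578565) = 0.684915

x=118.467670 y=0.684915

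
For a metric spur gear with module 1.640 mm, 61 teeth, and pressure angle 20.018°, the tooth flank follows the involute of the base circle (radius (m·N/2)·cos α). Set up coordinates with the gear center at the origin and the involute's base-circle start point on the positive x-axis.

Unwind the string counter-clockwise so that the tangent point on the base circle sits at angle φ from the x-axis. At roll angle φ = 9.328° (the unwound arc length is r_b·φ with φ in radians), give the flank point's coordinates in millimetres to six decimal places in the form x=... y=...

x=47.616774 y=0.067422

pitch radius r_p = m·N/2 = 1.640·61/2 = 50.020000
base radius r_b = r_p·cos α = 50.020000·cos 20.018° = 46.998048
roll angle φ = 9.328° = 0.16280431 rad
x = r_b·(cos φ + φ·sin φ) = 46.998048·(0.98677662 + 0.16280431·0.16208607) = 47.616774
y = r_b·(sin φ − φ·cos φ) = 46.998048·(0.16208607 − 0.16280431·0.98677662) = 0.067422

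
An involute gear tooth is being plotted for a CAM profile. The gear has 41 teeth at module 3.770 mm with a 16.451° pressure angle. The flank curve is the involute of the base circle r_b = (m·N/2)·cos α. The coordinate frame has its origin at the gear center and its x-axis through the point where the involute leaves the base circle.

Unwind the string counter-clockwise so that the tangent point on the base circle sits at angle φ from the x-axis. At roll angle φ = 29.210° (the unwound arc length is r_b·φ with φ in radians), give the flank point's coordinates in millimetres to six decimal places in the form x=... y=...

pitch radius r_p = m·N/2 = 3.770·41/2 = 77.285000
base radius r_b = r_p·cos α = 77.285000·cos 16.451° = 74.121128
roll angle φ = 29.210° = 0.50981067 rad
x = r_b·(cos φ + φ·sin φ) = 74.121128·(0.87283692 + 0.50981067·0.48801201) = 83.136529
y = r_b·(sin φ − φ·cos φ) = 74.121128·(0.48801201 − 0.50981067·0.87283692) = 3.189464

x=83.136529 y=3.189464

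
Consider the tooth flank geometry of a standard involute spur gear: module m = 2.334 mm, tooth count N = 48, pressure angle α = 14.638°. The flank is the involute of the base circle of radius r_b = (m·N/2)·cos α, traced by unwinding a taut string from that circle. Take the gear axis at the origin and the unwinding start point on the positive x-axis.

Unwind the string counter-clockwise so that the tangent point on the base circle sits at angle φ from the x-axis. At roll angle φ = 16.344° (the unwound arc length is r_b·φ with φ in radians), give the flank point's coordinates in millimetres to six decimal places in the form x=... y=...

pitch radius r_p = m·N/2 = 2.334·48/2 = 56.016000
base radius r_b = r_p·cos α = 56.016000·cos 14.638° = 54.197820
roll angle φ = 16.344° = 0.28525661 rad
x = r_b·(cos φ + φ·sin φ) = 54.197820·(0.95958947 + 0.28525661·0.28140370) = 56.358240
y = r_b·(sin φ − φ·cos φ) = 54.197820·(0.28140370 − 0.28525661·0.95958947) = 0.415939

x=56.358240 y=0.415939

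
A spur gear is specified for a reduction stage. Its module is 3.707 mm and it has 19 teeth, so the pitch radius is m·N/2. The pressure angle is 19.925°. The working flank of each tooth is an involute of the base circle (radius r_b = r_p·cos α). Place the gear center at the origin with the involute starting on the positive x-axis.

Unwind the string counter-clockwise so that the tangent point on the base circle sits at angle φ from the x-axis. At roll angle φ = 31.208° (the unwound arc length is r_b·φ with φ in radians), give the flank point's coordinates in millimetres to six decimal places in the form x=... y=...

pitch radius r_p = m·N/2 = 3.707·19/2 = 35.216500
base radius r_b = r_p·cos α = 35.216500·cos 19.925° = 33.108423
roll angle φ = 31.208° = 0.54468235 rad
x = r_b·(cos φ + φ·sin φ) = 33.108423·(0.85529192 + 0.54468235·0.51814644) = 37.661399
y = r_b·(sin φ − φ·cos φ) = 33.108423·(0.51814644 − 0.54468235·0.85529192) = 1.731041

x=37.661399 y=1.731041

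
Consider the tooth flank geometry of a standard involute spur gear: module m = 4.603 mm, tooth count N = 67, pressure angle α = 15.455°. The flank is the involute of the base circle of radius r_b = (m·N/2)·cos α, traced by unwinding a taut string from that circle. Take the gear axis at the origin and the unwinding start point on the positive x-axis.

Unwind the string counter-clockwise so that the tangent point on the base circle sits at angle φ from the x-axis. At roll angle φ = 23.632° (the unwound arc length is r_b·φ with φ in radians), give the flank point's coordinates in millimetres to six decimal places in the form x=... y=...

pitch radius r_p = m·N/2 = 4.603·67/2 = 154.200500
base radius r_b = r_p·cos α = 154.200500·cos 15.455° = 148.624617
roll angle φ = 23.632° = 0.41245621 rad
x = r_b·(cos φ + φ·sin φ) = 148.624617·(0.91613899 + 0.41245621·0.40086076) = 160.734030
y = r_b·(sin φ − φ·cos φ) = 148.624617·(0.40086076 − 0.41245621·0.91613899) = 3.417407

x=160.734030 y=3.417407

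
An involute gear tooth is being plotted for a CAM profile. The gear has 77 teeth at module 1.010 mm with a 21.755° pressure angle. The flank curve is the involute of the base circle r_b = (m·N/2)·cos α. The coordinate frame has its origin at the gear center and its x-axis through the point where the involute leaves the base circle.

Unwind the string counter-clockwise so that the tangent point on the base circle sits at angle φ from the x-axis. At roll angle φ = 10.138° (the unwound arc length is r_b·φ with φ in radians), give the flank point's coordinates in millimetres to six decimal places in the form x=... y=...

pitch radius r_p = m·N/2 = 1.010·77/2 = 38.885000
base radius r_b = r_p·cos α = 38.885000·cos 21.755° = 36.115502
roll angle φ = 10.138° = 0.17694148 rad
x = r_b·(cos φ + φ·sin φ) = 36.115502·(0.98438666 + 0.17694148·0.17601963) = 36.676442
y = r_b·(sin φ − φ·cos φ) = 36.115502·(0.17601963 − 0.17694148·0.98438666) = 0.066482

x=36.676442 y=0.066482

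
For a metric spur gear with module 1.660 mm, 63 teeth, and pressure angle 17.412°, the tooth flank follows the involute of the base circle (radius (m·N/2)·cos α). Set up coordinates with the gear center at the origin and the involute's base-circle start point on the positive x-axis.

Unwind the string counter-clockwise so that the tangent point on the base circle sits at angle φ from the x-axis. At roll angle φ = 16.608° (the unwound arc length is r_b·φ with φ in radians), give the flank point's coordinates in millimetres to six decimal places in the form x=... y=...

pitch radius r_p = m·N/2 = 1.660·63/2 = 52.290000
base radius r_b = r_p·cos α = 52.290000·cos 17.412° = 49.893951
roll angle φ = 16.608° = 0.28986428 rad
x = r_b·(cos φ + φ·sin φ) = 49.893951·(0.95828268 + 0.28986428·0.28582217) = 51.946204
y = r_b·(sin φ − φ·cos φ) = 49.893951·(0.28582217 − 0.28986428·0.95828268) = 0.401659

x=51.946204 y=0.401659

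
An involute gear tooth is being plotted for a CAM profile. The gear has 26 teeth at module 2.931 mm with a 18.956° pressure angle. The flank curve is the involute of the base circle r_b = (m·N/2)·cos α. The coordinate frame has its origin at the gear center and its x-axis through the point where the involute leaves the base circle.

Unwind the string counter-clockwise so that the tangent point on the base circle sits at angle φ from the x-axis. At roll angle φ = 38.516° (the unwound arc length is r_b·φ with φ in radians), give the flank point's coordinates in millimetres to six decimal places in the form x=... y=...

x=43.281945 y=3.486779

pitch radius r_p = m·N/2 = 2.931·26/2 = 38.103000
base radius r_b = r_p·cos α = 38.103000·cos 18.956° = 36.036610
roll angle φ = 38.516° = 0.67223101 rad
x = r_b·(cos φ + φ·sin φ) = 36.036610·(0.78243429 + 0.67223101·0.62273316) = 43.281945
y = r_b·(sin φ − φ·cos φ) = 36.036610·(0.62273316 − 0.67223101·0.78243429) = 3.486779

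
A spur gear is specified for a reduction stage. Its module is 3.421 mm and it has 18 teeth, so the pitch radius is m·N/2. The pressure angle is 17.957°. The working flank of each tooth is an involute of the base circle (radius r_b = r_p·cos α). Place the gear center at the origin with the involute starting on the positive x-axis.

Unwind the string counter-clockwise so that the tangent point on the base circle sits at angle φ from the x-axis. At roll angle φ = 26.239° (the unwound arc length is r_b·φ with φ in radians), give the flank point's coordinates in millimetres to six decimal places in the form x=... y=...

x=32.201378 y=0.918173

pitch radius r_p = m·N/2 = 3.421·18/2 = 30.789000
base radius r_b = r_p·cos α = 30.789000·cos 17.957° = 29.289211
roll angle φ = 26.239° = 0.45795694 rad
x = r_b·(cos φ + φ·sin φ) = 29.289211·(0.89695764 + 0.45795694·0.44211649) = 32.201378
y = r_b·(sin φ − φ·cos φ) = 29.289211·(0.44211649 − 0.45795694·0.89695764) = 0.918173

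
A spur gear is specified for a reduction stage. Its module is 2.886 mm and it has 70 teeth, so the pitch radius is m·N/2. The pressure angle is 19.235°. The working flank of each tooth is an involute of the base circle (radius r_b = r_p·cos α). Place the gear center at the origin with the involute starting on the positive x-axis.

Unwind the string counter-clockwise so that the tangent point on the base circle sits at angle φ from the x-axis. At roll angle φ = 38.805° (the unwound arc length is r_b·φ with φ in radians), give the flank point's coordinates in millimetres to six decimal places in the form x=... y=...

x=114.799437 y=9.430559

pitch radius r_p = m·N/2 = 2.886·70/2 = 101.010000
base radius r_b = r_p·cos α = 101.010000·cos 19.235° = 95.371147
roll angle φ = 38.805° = 0.67727502 rad
x = r_b·(cos φ + φ·sin φ) = 95.371147·(0.77928328 + 0.67727502·0.62667182) = 114.799437
y = r_b·(sin φ − φ·cos φ) = 95.371147·(0.62667182 − 0.67727502·0.77928328) = 9.430559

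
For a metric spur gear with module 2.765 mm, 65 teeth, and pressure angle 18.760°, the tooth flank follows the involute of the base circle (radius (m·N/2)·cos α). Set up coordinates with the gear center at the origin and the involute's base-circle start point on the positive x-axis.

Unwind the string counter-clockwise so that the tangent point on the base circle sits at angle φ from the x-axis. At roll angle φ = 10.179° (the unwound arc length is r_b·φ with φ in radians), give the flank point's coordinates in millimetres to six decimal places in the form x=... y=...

pitch radius r_p = m·N/2 = 2.765·65/2 = 89.862500
base radius r_b = r_p·cos α = 89.862500·cos 18.760° = 85.088466
roll angle φ = 10.179° = 0.17765706 rad
x = r_b·(cos φ + φ·sin φ) = 85.088466·(0.98426045 + 0.17765706·0.17672400) = 86.420672
y = r_b·(sin φ − φ·cos φ) = 85.088466·(0.17672400 − 0.17765706·0.98426045) = 0.158535

x=86.420672 y=0.158535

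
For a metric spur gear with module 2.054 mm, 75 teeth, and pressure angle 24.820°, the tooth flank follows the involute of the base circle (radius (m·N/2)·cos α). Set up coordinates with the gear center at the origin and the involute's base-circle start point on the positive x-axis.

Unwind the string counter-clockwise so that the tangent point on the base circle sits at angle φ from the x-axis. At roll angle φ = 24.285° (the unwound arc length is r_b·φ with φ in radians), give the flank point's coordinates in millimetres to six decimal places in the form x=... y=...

x=75.910784 y=1.742785

pitch radius r_p = m·N/2 = 2.054·75/2 = 77.025000
base radius r_b = r_p·cos α = 77.025000·cos 24.820° = 69.910278
roll angle φ = 24.285° = 0.42385321 rad
x = r_b·(cos φ + φ·sin φ) = 69.910278·(0.91151098 + 0.42385321·0.41127574) = 75.910784
y = r_b·(sin φ − φ·cos φ) = 69.910278·(0.41127574 − 0.42385321·0.91151098) = 1.742785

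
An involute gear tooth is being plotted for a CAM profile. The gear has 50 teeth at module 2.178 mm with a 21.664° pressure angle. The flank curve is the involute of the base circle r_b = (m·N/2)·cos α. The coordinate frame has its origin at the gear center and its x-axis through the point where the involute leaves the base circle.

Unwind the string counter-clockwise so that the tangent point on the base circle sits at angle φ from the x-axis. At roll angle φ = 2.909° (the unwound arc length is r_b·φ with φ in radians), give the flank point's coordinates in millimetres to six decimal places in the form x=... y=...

x=50.669089 y=0.002207

pitch radius r_p = m·N/2 = 2.178·50/2 = 54.450000
base radius r_b = r_p·cos α = 54.450000·cos 21.664° = 50.603908
roll angle φ = 2.909° = 0.05077163 rad
x = r_b·(cos φ + φ·sin φ) = 50.603908·(0.99871140 + 0.05077163·0.05074982) = 50.669089
y = r_b·(sin φ − φ·cos φ) = 50.603908·(0.05074982 − 0.05077163·0.99871140) = 0.002207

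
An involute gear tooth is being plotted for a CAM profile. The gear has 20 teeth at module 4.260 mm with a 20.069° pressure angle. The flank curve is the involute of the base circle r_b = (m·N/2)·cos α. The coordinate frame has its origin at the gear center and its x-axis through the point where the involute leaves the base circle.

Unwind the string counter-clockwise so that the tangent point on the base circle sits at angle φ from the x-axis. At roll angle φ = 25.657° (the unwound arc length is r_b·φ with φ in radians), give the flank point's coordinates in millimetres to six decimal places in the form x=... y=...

pitch radius r_p = m·N/2 = 4.260·20/2 = 42.600000
base radius r_b = r_p·cos α = 42.600000·cos 20.069° = 40.013330
roll angle φ = 25.657° = 0.44779913 rad
x = r_b·(cos φ + φ·sin φ) = 40.013330·(0.90140223 + 0.44779913·0.43298271) = 43.826261
y = r_b·(sin φ − φ·cos φ) = 40.013330·(0.43298271 − 0.44779913·0.90140223) = 1.173814

x=43.826261 y=1.173814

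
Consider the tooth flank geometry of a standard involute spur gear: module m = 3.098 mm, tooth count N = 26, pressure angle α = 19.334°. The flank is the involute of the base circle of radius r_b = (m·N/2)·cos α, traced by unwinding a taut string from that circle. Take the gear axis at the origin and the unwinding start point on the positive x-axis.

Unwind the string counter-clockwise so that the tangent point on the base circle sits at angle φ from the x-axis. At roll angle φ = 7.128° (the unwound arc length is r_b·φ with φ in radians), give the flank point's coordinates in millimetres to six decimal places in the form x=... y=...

x=38.295683 y=0.024353

pitch radius r_p = m·N/2 = 3.098·26/2 = 40.274000
base radius r_b = r_p·cos α = 40.274000·cos 19.334° = 38.002734
roll angle φ = 7.128° = 0.12440707 rad
x = r_b·(cos φ + φ·sin φ) = 38.002734·(0.99227142 + 0.12440707·0.12408641) = 38.295683
y = r_b·(sin φ − φ·cos φ) = 38.002734·(0.12408641 − 0.12440707·0.99227142) = 0.024353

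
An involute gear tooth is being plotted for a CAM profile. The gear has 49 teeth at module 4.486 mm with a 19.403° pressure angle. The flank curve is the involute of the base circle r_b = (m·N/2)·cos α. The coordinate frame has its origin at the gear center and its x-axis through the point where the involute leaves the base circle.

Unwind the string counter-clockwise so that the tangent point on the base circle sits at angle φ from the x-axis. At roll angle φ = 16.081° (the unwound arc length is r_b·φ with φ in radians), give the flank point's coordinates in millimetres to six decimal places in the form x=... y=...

x=107.667832 y=0.757978

pitch radius r_p = m·N/2 = 4.486·49/2 = 109.907000
base radius r_b = r_p·cos α = 109.907000·cos 19.403° = 103.664861
roll angle φ = 16.081° = 0.28066640 rad
x = r_b·(cos φ + φ·sin φ) = 103.664861·(0.96087106 + 0.28066640·0.27699603) = 107.667832
y = r_b·(sin φ − φ·cos φ) = 103.664861·(0.27699603 − 0.28066640·0.96087106) = 0.757978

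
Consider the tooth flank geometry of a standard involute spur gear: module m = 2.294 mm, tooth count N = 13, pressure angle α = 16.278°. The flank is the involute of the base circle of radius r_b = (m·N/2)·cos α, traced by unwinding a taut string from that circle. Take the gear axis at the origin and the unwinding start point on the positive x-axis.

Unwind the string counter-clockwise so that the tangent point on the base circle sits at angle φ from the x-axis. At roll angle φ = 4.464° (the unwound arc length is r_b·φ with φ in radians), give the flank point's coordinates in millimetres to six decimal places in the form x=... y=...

x=14.356639 y=0.002255

pitch radius r_p = m·N/2 = 2.294·13/2 = 14.911000
base radius r_b = r_p·cos α = 14.911000·cos 16.278° = 14.313263
roll angle φ = 4.464° = 0.07791150 rad
x = r_b·(cos φ + φ·sin φ) = 14.313263·(0.99696643 + 0.07791150·0.07783270) = 14.356639
y = r_b·(sin φ − φ·cos φ) = 14.313263·(0.07783270 − 0.07791150·0.99696643) = 0.002255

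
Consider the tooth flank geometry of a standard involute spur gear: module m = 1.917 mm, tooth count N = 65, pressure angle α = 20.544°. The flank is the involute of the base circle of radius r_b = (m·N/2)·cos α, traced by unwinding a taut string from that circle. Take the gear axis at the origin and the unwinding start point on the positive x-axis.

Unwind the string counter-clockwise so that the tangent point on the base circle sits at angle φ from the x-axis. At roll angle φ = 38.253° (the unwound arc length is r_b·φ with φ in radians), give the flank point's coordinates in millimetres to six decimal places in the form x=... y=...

x=69.929206 y=5.533402

pitch radius r_p = m·N/2 = 1.917·65/2 = 62.302500
base radius r_b = r_p·cos α = 62.302500·cos 20.544° = 58.340246
roll angle φ = 38.253° = 0.66764080 rad
x = r_b·(cos φ + φ·sin φ) = 58.340246·(0.78528451 + 0.66764080·0.61913507) = 69.929206
y = r_b·(sin φ − φ·cos φ) = 58.340246·(0.61913507 − 0.66764080·0.78528451) = 5.533402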